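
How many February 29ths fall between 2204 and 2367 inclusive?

40

Years divisible by 4: 2204, 2208, …, 2364 — 41 in all.
Of these, 2300 is divisible by 100 but not 400, so not leap.
Leap years: 41 − 1 = 40.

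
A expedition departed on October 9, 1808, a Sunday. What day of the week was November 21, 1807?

Count forward from the earlier date (November 21, 1807) to the later (October 9, 1808):
Day-of-year of November 21, 1807: 325.
Day-of-year of October 9, 1808: 283.
1807 has 365 days, so 365 − 325 = 40 days remain in 1807.
Total: 40 + 283 = 323 days.
323 mod 7 = 1, so 1 day before Sunday is Saturday.

Saturday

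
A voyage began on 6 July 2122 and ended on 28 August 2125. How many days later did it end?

Day-of-year of July 6, 2122: 187.
Day-of-year of August 28, 2125: 240.
2122 has 365 days, so 365 − 187 = 178 days remain in 2122.
Full years: 2123: 365; 2124: 366. Sum = 731.
Total: 178 + 731 + 240 = 1149 days.

1149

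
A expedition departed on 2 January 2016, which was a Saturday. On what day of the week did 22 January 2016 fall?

Friday

Within January 2016: 22 − 2 = 20 days.
20 mod 7 = 6, so 6 days after Saturday is Friday.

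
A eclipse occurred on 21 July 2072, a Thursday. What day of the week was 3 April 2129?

Day-of-year of July 21, 2072: 203.
Day-of-year of April 3, 2129: 93.
2072 has 366 days, so 366 − 203 = 163 days remain in 2072.
Full years 2073–2128: 43 common + 13 leap = 43×365 + 13×366 = 20453 days.
Total: 163 + 20453 + 93 = 20709 days.
20709 mod 7 = 3, so 3 days after Thursday is Sunday.

Sunday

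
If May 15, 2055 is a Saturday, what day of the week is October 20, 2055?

May 2055: 31 − 15 = 16 days remain.
Then June (30), July (31), August (31), September (30): 30 + 31 + 31 + 30 = 122 days.
October 1–20, 2055: 20 days.
Total: 16 + 122 + 20 = 158 days.
158 mod 7 = 4, so 4 days after Saturday is Wednesday.

Wednesday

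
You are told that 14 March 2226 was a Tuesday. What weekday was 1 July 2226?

Saturday

March 2226: 31 − 14 = 17 days remain.
Then April (30), May (31), June (30): 30 + 31 + 30 = 91 days.
July 1, 2226: 1 day.
Total: 17 + 91 + 1 = 109 days.
109 mod 7 = 4, so 4 days after Tuesday is Saturday.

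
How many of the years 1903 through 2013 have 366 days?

28

Years divisible by 4: 1904, 1908, …, 2012 — 28 in all.
2000 is divisible by 400, so still leap.
No century exceptions apply. Count: 28.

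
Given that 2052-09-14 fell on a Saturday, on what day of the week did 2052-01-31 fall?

Count forward from the earlier date (January 31, 2052) to the later (September 14, 2052):
January 2052: 31 − 31 = 0 days remain.
Then February 2052 (29), March (31), April (30), May (31), June (30), July (31), August (31): 29 + 31 + 30 + 31 + 30 + 31 + 31 = 213 days.
September 1–14, 2052: 14 days.
Total: 0 + 213 + 14 = 227 days.
227 mod 7 = 3, so 3 days before Saturday is Wednesday.

Wednesday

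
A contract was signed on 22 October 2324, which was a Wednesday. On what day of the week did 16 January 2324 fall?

Wednesday

Count forward from the earlier date (January 16, 2324) to the later (October 22, 2324):
January 2324: 31 − 16 = 15 days remain.
Then February 2324 (29), March (31), April (30), May (31), June (30), July (31), August (31), September (30): 29 + 31 + 30 + 31 + 30 + 31 + 31 + 30 = 243 days.
October 1–22, 2324: 22 days.
Total: 15 + 243 + 22 = 280 days.
280 is a multiple of 7, so 16 January 2324 falls on the same weekday: Wednesday.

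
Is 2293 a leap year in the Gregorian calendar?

2293 is not a leap year.

No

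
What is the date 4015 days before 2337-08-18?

2326-08-21

Count 4015 days before August 18, 2337:
From August 21, 2326 to August 21, 2336: 10 years, of which 3 contain a Feb 29 — 7×365 + 3×366 = 3653 days.
August 2336: 31 − 21 = 10 days remain.
Then 11 full months totalling 334 days.
August 1–18, 2337: 18 days.
Residual: 362 days.
Total: 4015 days.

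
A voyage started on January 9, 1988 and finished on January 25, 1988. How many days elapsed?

16

Within January 1988: 25 − 9 = 16 days.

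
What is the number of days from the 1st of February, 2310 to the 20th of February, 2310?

19

Within February 2310: 20 − 1 = 19 days.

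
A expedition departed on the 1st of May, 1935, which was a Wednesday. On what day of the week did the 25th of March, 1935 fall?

Count forward from the earlier date (March 25, 1935) to the later (May 1, 1935):
March 1935: 31 − 25 = 6 days remain.
Then April (30): 30 days.
May 1, 1935: 1 day.
Total: 6 + 30 + 1 = 37 days.
37 mod 7 = 2, so 2 days before Wednesday is Monday.

Monday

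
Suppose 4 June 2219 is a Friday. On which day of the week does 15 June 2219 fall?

Tuesday

Within June 2219: 15 − 4 = 11 days.
11 mod 7 = 4, so 4 days after Friday is Tuesday.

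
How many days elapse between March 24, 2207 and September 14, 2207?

March 2207: 31 − 24 = 7 days remain.
Then April (30), May (31), June (30), July (31), August (31): 30 + 31 + 30 + 31 + 31 = 153 days.
September 1–14, 2207: 14 days.
Total: 7 + 153 + 14 = 174 days.

174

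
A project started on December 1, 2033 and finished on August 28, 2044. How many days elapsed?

3923

Day-of-year of December 1, 2033: 335.
Day-of-year of August 28, 2044: 241.
2033 has 365 days, so 365 − 335 = 30 days remain in 2033.
Full years 2034–2043: 8 common + 2 leap = 8×365 + 2×366 = 3652 days.
Total: 30 + 3652 + 241 = 3923 days.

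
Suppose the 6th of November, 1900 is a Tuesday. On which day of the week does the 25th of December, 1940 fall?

From November 6, 1900 to November 6, 1940: 40 years, of which 10 contain a Feb 29 — 30×365 + 10×366 = 14610 days.
November 1940: 30 − 6 = 24 days remain.
December 1–25, 1940: 25 days.
Residual: 49 days.
Total: 14659 days.
14659 mod 7 = 1, so 1 day after Tuesday is Wednesday.

Wednesday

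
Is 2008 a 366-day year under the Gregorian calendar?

2008 is a leap year.

Yes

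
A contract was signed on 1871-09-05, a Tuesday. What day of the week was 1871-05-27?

Count forward from the earlier date (May 27, 1871) to the later (September 5, 1871):
May 1871: 31 − 27 = 4 days remain.
Then June (30), July (31), August (31): 30 + 31 + 31 = 92 days.
September 1–5, 1871: 5 days.
Total: 4 + 92 + 5 = 101 days.
101 mod 7 = 3, so 3 days before Tuesday is Saturday.

Saturday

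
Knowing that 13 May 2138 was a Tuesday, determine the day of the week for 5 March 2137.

Tuesday

Count forward from the earlier date (March 5, 2137) to the later (May 13, 2138):
March 2137: 31 − 5 = 26 days remain.
Then 13 full months totalling 395 days.
May 1–13, 2138: 13 days.
Total: 26 + 395 + 13 = 434 days.
434 is a multiple of 7, so 5 March 2137 falls on the same weekday: Tuesday.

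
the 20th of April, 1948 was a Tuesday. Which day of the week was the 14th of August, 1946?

Count forward from the earlier date (August 14, 1946) to the later (April 20, 1948):
Day-of-year of August 14, 1946: 226.
Day-of-year of April 20, 1948: 111.
1946 has 365 days, so 365 − 226 = 139 days remain in 1946.
Full years: 1947: 365. Sum = 365.
Total: 139 + 365 + 111 = 615 days.
615 mod 7 = 6, so 6 days before Tuesday is Wednesday.

Wednesday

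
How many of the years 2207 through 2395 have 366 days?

Years divisible by 4: 2208, 2212, …, 2392 — 47 in all.
Of these, 2300 is divisible by 100 but not 400, so not leap.
Leap years: 47 − 1 = 46.

46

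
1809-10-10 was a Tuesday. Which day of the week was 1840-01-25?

Day-of-year of October 10, 1809: 283.
Day-of-year of January 25, 1840: 25.
1809 has 365 days, so 365 − 283 = 82 days remain in 1809.
Full years 1810–1839: 23 common + 7 leap = 23×365 + 7×366 = 10957 days.
Total: 82 + 10957 + 25 = 11064 days.
11064 mod 7 = 4, so 4 days after Tuesday is Saturday.

Saturday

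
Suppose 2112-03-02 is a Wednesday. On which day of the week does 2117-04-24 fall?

Saturday

Day-of-year of March 2, 2112: 62.
Day-of-year of April 24, 2117: 114.
2112 has 366 days, so 366 − 62 = 304 days remain in 2112.
Full years: 2113: 365; 2114: 365; 2115: 365; 2116: 366. Sum = 1461.
Total: 304 + 1461 + 114 = 1879 days.
1879 mod 7 = 3, so 3 days after Wednesday is Saturday.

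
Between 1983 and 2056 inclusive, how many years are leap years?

Years divisible by 4: 1984, 1988, …, 2056 — 19 in all.
2000 is divisible by 400, so still leap.
No century exceptions apply. Count: 19.

19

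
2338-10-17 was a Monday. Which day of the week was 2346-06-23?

Day-of-year of October 17, 2338: 290.
Day-of-year of June 23, 2346: 174.
2338 has 365 days, so 365 − 290 = 75 days remain in 2338.
Full years 2339–2345: 5 common + 2 leap = 5×365 + 2×366 = 2557 days.
Total: 75 + 2557 + 174 = 2806 days.
2806 mod 7 = 6, so 6 days after Monday is Sunday.

Sunday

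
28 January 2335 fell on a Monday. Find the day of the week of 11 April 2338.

Monday

Day-of-year of January 28, 2335: 28.
Day-of-year of April 11, 2338: 101.
2335 has 365 days, so 365 − 28 = 337 days remain in 2335.
Full years: 2336: 366; 2337: 365. Sum = 731.
Total: 337 + 731 + 101 = 1169 days.
1169 is a multiple of 7, so 11 April 2338 falls on the same weekday: Monday.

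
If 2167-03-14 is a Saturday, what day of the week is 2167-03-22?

Within March 2167: 22 − 14 = 8 days.
8 mod 7 = 1, so 1 day after Saturday is Sunday.

Sunday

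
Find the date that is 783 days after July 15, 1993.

September 6, 1995

Count 783 days after July 15, 1993:
Day-of-year of July 15, 1993: 196.
Day-of-year of September 6, 1995: 249.
1993 has 365 days, so 365 − 196 = 169 days remain in 1993.
Full years: 1994: 365. Sum = 365.
Total: 169 + 365 + 249 = 783 days.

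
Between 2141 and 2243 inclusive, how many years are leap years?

24

Years divisible by 4: 2144, 2148, …, 2240 — 25 in all.
Of these, 2200 is divisible by 100 but not 400, so not leap.
Leap years: 25 − 1 = 24.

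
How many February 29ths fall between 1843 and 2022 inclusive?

Years divisible by 4: 1844, 1848, …, 2020 — 45 in all.
Of these, 1900 is divisible by 100 but not 400, so not leap.
2000 is divisible by 400, so still leap.
Leap years: 45 − 1 = 44.

44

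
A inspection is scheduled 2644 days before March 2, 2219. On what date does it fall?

December 5, 2211

Count 2644 days before March 2, 2219:
Day-of-year of December 5, 2211: 339.
Day-of-year of March 2, 2219: 61.
2211 has 365 days, so 365 − 339 = 26 days remain in 2211.
Full years 2212–2218: 5 common + 2 leap = 5×365 + 2×366 = 2557 days.
Total: 26 + 2557 + 61 = 2644 days.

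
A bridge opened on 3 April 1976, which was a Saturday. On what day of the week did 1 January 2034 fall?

Sunday

From April 3, 1976 to April 3, 2033: 57 years, of which 14 contain a Feb 29 — 43×365 + 14×366 = 20819 days.
(2000 is a leap year (divisible by 400).)
April 2033: 30 − 3 = 27 days remain.
Then May (31), June (30), July (31), August (31), September (30), October (31), November (30), December (31): 31 + 30 + 31 + 31 + 30 + 31 + 30 + 31 = 245 days.
January 1, 2034: 1 day.
Residual: 273 days.
Total: 21092 days.
21092 mod 7 = 1, so 1 day after Saturday is Sunday.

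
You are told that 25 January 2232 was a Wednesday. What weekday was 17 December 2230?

Friday

Count forward from the earlier date (December 17, 2230) to the later (January 25, 2232):
December 17, 2230 → December 17, 2231: 365 days.
December 2231: 31 − 17 = 14 days remain.
January 1–25, 2232: 25 days.
Residual: 39 days.
Total: 404 days.
404 mod 7 = 5, so 5 days before Wednesday is Friday.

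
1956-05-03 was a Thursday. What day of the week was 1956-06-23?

Saturday

May 1956: 31 − 3 = 28 days remain.
June 1–23, 1956: 23 days.
Total: 28 + 23 = 51 days.
51 mod 7 = 2, so 2 days after Thursday is Saturday.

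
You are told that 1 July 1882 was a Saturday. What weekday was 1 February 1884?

July 1882: 31 − 1 = 30 days remain.
Then 18 full months totalling 549 days.
February 1, 1884: 1 day (1884 is a leap year).
Total: 30 + 549 + 1 = 580 days.
580 mod 7 = 6, so 6 days after Saturday is Friday.

Friday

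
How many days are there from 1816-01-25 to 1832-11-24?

6148

Day-of-year of January 25, 1816: 25.
Day-of-year of November 24, 1832: 329.
1816 has 366 days, so 366 − 25 = 341 days remain in 1816.
Full years 1817–1831: 12 common + 3 leap = 12×365 + 3×366 = 5478 days.
Total: 341 + 5478 + 329 = 6148 days.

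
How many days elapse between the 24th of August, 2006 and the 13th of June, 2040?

Day-of-year of August 24, 2006: 236.
Day-of-year of June 13, 2040: 165.
2006 has 365 days, so 365 − 236 = 129 days remain in 2006.
Full years 2007–2039: 25 common + 8 leap = 25×365 + 8×366 = 12053 days.
Total: 129 + 12053 + 165 = 12347 days.

12347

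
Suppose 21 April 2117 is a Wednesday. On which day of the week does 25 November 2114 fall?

Count forward from the earlier date (November 25, 2114) to the later (April 21, 2117):
Day-of-year of November 25, 2114: 329.
Day-of-year of April 21, 2117: 111.
2114 has 365 days, so 365 − 329 = 36 days remain in 2114.
Full years: 2115: 365; 2116: 366. Sum = 731.
Total: 36 + 731 + 111 = 878 days.
878 mod 7 = 3, so 3 days before Wednesday is Sunday.

Sunday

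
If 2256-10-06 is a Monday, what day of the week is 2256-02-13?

Count forward from the earlier date (February 13, 2256) to the later (October 6, 2256):
February 2256: 29 − 13 = 16 days remain (2256 is a leap year, so February has 29 days).
Then March (31), April (30), May (31), June (30), July (31), August (31), September (30): 31 + 30 + 31 + 30 + 31 + 31 + 30 = 214 days.
October 1–6, 2256: 6 days.
Total: 16 + 214 + 6 = 236 days.
236 mod 7 = 5, so 5 days before Monday is Wednesday.

Wednesday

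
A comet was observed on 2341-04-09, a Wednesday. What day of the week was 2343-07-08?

Thursday

April 9, 2341 → April 9, 2342: 365 days.
April 9, 2342 → April 9, 2343: 365 days.
April 2343: 30 − 9 = 21 days remain.
Then May (31), June (30): 31 + 30 = 61 days.
July 1–8, 2343: 8 days.
Residual: 90 days.
Total: 820 days.
820 mod 7 = 1, so 1 day after Wednesday is Thursday.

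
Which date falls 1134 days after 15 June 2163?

23 July 2166

Count 1134 days after June 15, 2163:
June 15, 2163 → June 15, 2164: 366 days (2164 is a leap year).
June 15, 2164 → June 15, 2165: 365 days.
June 15, 2165 → June 15, 2166: 365 days.
June 2166: 30 − 15 = 15 days remain.
July 1–23, 2166: 23 days.
Residual: 38 days.
Total: 1134 days.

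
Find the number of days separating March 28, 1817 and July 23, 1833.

5961

From March 28, 1817 to March 28, 1833: 16 years, of which 4 contain a Feb 29 — 12×365 + 4×366 = 5844 days.
March 1833: 31 − 28 = 3 days remain.
Then April (30), May (31), June (30): 30 + 31 + 30 = 91 days.
July 1–23, 1833: 23 days.
Residual: 117 days.
Total: 5961 days.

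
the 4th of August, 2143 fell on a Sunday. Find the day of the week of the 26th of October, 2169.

From August 4, 2143 to August 4, 2169: 26 years, of which 7 contain a Feb 29 — 19×365 + 7×366 = 9497 days.
August 2169: 31 − 4 = 27 days remain.
Then September (30): 30 days.
October 1–26, 2169: 26 days.
Residual: 83 days.
Total: 9580 days.
9580 mod 7 = 4, so 4 days after Sunday is Thursday.

Thursday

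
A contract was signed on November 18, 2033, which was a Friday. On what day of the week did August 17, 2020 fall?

Count forward from the earlier date (August 17, 2020) to the later (November 18, 2033):
From August 17, 2020 to August 17, 2033: 13 years, of which 3 contain a Feb 29 — 10×365 + 3×366 = 4748 days.
August 2033: 31 − 17 = 14 days remain.
Then September (30), October (31): 30 + 31 = 61 days.
November 1–18, 2033: 18 days.
Residual: 93 days.
Total: 4841 days.
4841 mod 7 = 4, so 4 days before Friday is Monday.

Monday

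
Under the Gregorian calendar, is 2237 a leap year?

No

2237 is not a leap year.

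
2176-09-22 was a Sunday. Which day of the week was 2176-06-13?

Thursday

Count forward from the earlier date (June 13, 2176) to the later (September 22, 2176):
June 2176: 30 − 13 = 17 days remain.
Then July (31), August (31): 31 + 31 = 62 days.
September 1–22, 2176: 22 days.
Total: 17 + 62 + 22 = 101 days.
101 mod 7 = 3, so 3 days before Sunday is Thursday.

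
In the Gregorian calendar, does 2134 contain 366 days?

2134 is not a leap year.

No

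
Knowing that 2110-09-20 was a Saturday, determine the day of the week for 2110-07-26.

Saturday

Count forward from the earlier date (July 26, 2110) to the later (September 20, 2110):
July 2110: 31 − 26 = 5 days remain.
Then August (31): 31 days.
September 1–20, 2110: 20 days.
Total: 5 + 31 + 20 = 56 days.
56 is a multiple of 7, so 2110-07-26 falls on the same weekday: Saturday.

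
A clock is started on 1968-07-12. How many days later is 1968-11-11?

July 1968: 31 − 12 = 19 days remain.
Then August (31), September (30), October (31): 31 + 30 + 31 = 92 days.
November 1–11, 1968: 11 days.
Total: 19 + 92 + 11 = 122 days.

122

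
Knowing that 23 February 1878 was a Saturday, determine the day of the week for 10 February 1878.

Count forward from the earlier date (February 10, 1878) to the later (February 23, 1878):
Within February 1878: 23 − 10 = 13 days.
13 mod 7 = 6, so 6 days before Saturday is Sunday.

Sunday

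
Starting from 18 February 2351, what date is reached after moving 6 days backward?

12 February 2351

Count 6 days before February 18, 2351:
Within February 2351: 18 − 12 = 6 days.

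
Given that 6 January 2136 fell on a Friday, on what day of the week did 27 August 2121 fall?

Count forward from the earlier date (August 27, 2121) to the later (January 6, 2136):
Day-of-year of August 27, 2121: 239.
Day-of-year of January 6, 2136: 6.
2121 has 365 days, so 365 − 239 = 126 days remain in 2121.
Full years 2122–2135: 11 common + 3 leap = 11×365 + 3×366 = 5113 days.
Total: 126 + 5113 + 6 = 5245 days.
5245 mod 7 = 2, so 2 days before Friday is Wednesday.

Wednesday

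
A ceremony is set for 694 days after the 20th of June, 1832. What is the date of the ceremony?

the 15th of May, 1834

Count 694 days after June 20, 1832:
June 20, 1832 → June 20, 1833: 365 days.
June 1833: 30 − 20 = 10 days remain.
Then 10 full months totalling 304 days.
May 1–15, 1834: 15 days.
Residual: 329 days.
Total: 694 days.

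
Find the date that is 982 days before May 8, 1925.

August 30, 1922

Count 982 days before May 8, 1925:
Day-of-year of August 30, 1922: 242.
Day-of-year of May 8, 1925: 128.
1922 has 365 days, so 365 − 242 = 123 days remain in 1922.
Full years: 1923: 365; 1924: 366. Sum = 731.
Total: 123 + 731 + 128 = 982 days.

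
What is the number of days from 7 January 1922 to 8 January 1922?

Within January 1922: 8 − 7 = 1 day.

1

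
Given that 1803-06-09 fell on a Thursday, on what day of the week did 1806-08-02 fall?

Saturday

June 9, 1803 → June 9, 1804: 366 days (1804 is a leap year).
June 9, 1804 → June 9, 1805: 365 days.
June 9, 1805 → June 9, 1806: 365 days.
June 1806: 30 − 9 = 21 days remain.
Then July (31): 31 days.
August 1–2, 1806: 2 days.
Residual: 54 days.
Total: 1150 days.
1150 mod 7 = 2, so 2 days after Thursday is Saturday.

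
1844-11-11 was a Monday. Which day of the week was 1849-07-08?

Day-of-year of November 11, 1844: 316.
Day-of-year of July 8, 1849: 189.
1844 has 366 days, so 366 − 316 = 50 days remain in 1844.
Full years: 1845: 365; 1846: 365; 1847: 365; 1848: 366. Sum = 1461.
Total: 50 + 1461 + 189 = 1700 days.
1700 mod 7 = 6, so 6 days after Monday is Sunday.

Sunday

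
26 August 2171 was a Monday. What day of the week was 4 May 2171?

Saturday

Count forward from the earlier date (May 4, 2171) to the later (August 26, 2171):
May 2171: 31 − 4 = 27 days remain.
Then June (30), July (31): 30 + 31 = 61 days.
August 1–26, 2171: 26 days.
Total: 27 + 61 + 26 = 114 days.
114 mod 7 = 2, so 2 days before Monday is Saturday.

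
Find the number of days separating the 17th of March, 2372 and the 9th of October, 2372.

March 2372: 31 − 17 = 14 days remain.
Then April (30), May (31), June (30), July (31), August (31), September (30): 30 + 31 + 30 + 31 + 31 + 30 = 183 days.
October 1–9, 2372: 9 days.
Total: 14 + 183 + 9 = 206 days.

206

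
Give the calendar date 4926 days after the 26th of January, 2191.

the 23rd of July, 2204

Count 4926 days after January 26, 2191:
Day-of-year of January 26, 2191: 26.
Day-of-year of July 23, 2204: 205.
2191 has 365 days, so 365 − 26 = 339 days remain in 2191.
Full years 2192–2203: 10 common + 2 leap = 10×365 + 2×366 = 4382 days.
Total: 339 + 4382 + 205 = 4926 days.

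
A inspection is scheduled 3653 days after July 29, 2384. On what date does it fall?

July 30, 2394

Count 3653 days after July 29, 2384:
From July 29, 2384 to July 29, 2394: 10 years, of which 2 contain a Feb 29 — 8×365 + 2×366 = 3652 days.
Within July 2394: 30 − 29 = 1 day.
Total: 3653 days.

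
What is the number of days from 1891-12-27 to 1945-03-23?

19444

Day-of-year of December 27, 1891: 361.
Day-of-year of March 23, 1945: 82.
1891 has 365 days, so 365 − 361 = 4 days remain in 1891.
Full years 1892–1944: 40 common + 13 leap = 40×365 + 13×366 = 19358 days.
Total: 4 + 19358 + 82 = 19444 days.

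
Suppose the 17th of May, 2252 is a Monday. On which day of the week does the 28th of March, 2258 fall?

Sunday

May 17, 2252 → May 17, 2253: 365 days.
May 17, 2253 → May 17, 2254: 365 days.
May 17, 2254 → May 17, 2255: 365 days.
May 17, 2255 → May 17, 2256: 366 days (2256 is a leap year).
May 17, 2256 → May 17, 2257: 365 days.
May 2257: 31 − 17 = 14 days remain.
Then 9 full months totalling 273 days.
March 1–28, 2258: 28 days.
Residual: 315 days.
Total: 2141 days.
2141 mod 7 = 6, so 6 days after Monday is Sunday.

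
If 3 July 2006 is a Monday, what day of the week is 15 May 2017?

Monday

From July 3, 2006 to July 3, 2016: 10 years, of which 3 contain a Feb 29 — 7×365 + 3×366 = 3653 days.
July 2016: 31 − 3 = 28 days remain.
Then 9 full months totalling 273 days.
May 1–15, 2017: 15 days.
Residual: 316 days.
Total: 3969 days.
3969 is a multiple of 7, so 15 May 2017 falls on the same weekday: Monday.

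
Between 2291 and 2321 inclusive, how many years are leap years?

Years divisible by 4 in [2291, 2321]: 2292, 2296, 2300, 2304, 2308, 2312, 2316, 2320.
Of these, 2300 is divisible by 100 but not 400, so not leap.
Leap years: 8 − 1 = 7.

7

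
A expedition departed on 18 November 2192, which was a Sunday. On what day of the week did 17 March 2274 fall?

Tuesday

Day-of-year of November 18, 2192: 323.
Day-of-year of March 17, 2274: 76.
2192 has 366 days, so 366 − 323 = 43 days remain in 2192.
Full years 2193–2273: 62 common + 19 leap = 62×365 + 19×366 = 29584 days.
Total: 43 + 29584 + 76 = 29703 days.
29703 mod 7 = 2, so 2 days after Sunday is Tuesday.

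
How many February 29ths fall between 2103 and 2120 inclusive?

Years divisible by 4 in [2103, 2120]: 2104, 2108, 2112, 2116, 2120.
No century exceptions apply. Count: 5.

5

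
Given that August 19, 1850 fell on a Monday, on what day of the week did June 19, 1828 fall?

Count forward from the earlier date (June 19, 1828) to the later (August 19, 1850):
Day-of-year of June 19, 1828: 171.
Day-of-year of August 19, 1850: 231.
1828 has 366 days, so 366 − 171 = 195 days remain in 1828.
Full years 1829–1849: 16 common + 5 leap = 16×365 + 5×366 = 7670 days.
Total: 195 + 7670 + 231 = 8096 days.
8096 mod 7 = 4, so 4 days before Monday is Thursday.

Thursday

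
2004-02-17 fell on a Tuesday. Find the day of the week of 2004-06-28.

February 2004: 29 − 17 = 12 days remain (2004 is a leap year, so February has 29 days).
Then March (31), April (30), May (31): 31 + 30 + 31 = 92 days.
June 1–28, 2004: 28 days.
Total: 12 + 92 + 28 = 132 days.
132 mod 7 = 6, so 6 days after Tuesday is Monday.

Monday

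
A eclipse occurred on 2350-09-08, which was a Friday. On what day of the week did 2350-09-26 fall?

Within September 2350: 26 − 8 = 18 days.
18 mod 7 = 4, so 4 days after Friday is Tuesday.

Tuesday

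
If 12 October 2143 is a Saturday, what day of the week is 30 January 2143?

Wednesday

Count forward from the earlier date (January 30, 2143) to the later (October 12, 2143):
January 2143: 31 − 30 = 1 day remains.
Then February 2143 (28), March (31), April (30), May (31), June (30), July (31), August (31), September (30): 28 + 31 + 30 + 31 + 30 + 31 + 31 + 30 = 242 days.
October 1–12, 2143: 12 days.
Total: 1 + 242 + 12 = 255 days.
255 mod 7 = 3, so 3 days before Saturday is Wednesday.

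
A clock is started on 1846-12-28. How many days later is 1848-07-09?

Day-of-year of December 28, 1846: 362.
Day-of-year of July 9, 1848: 191.
1846 has 365 days, so 365 − 362 = 3 days remain in 1846.
Full years: 1847: 365. Sum = 365.
Total: 3 + 365 + 191 = 559 days.

559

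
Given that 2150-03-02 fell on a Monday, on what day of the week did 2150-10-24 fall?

March 2150: 31 − 2 = 29 days remain.
Then April (30), May (31), June (30), July (31), August (31), September (30): 30 + 31 + 30 + 31 + 31 + 30 = 183 days.
October 1–24, 2150: 24 days.
Total: 29 + 183 + 24 = 236 days.
236 mod 7 = 5, so 5 days after Monday is Saturday.

Saturday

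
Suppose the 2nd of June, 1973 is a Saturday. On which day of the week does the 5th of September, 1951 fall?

Wednesday

Count forward from the earlier date (September 5, 1951) to the later (June 2, 1973):
Day-of-year of September 5, 1951: 248.
Day-of-year of June 2, 1973: 153.
1951 has 365 days, so 365 − 248 = 117 days remain in 1951.
Full years 1952–1972: 15 common + 6 leap = 15×365 + 6×366 = 7671 days.
Total: 117 + 7671 + 153 = 7941 days.
7941 mod 7 = 3, so 3 days before Saturday is Wednesday.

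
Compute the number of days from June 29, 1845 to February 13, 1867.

From June 29, 1845 to June 29, 1866: 21 years, of which 5 contain a Feb 29 — 16×365 + 5×366 = 7670 days.
June 1866: 30 − 29 = 1 day remains.
Then July (31), August (31), September (30), October (31), November (30), December (31), January (31): 31 + 31 + 30 + 31 + 30 + 31 + 31 = 215 days.
February 1–13, 1867: 13 days (1867 is not a leap year).
Residual: 229 days.
Total: 7899 days.

7899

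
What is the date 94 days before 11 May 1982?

6 February 1982

Count 94 days before May 11, 1982:
February 1982: 28 − 6 = 22 days remain (1982 is not a leap year, so February has 28 days).
Then March (31), April (30): 31 + 30 = 61 days.
May 1–11, 1982: 11 days.
Total: 22 + 61 + 11 = 94 days.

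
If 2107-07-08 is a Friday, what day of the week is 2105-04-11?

Saturday

Count forward from the earlier date (April 11, 2105) to the later (July 8, 2107):
Day-of-year of April 11, 2105: 101.
Day-of-year of July 8, 2107: 189.
2105 has 365 days, so 365 − 101 = 264 days remain in 2105.
Full years: 2106: 365. Sum = 365.
Total: 264 + 365 + 189 = 818 days.
818 mod 7 = 6, so 6 days before Friday is Saturday.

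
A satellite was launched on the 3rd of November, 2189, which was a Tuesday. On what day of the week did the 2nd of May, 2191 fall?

November 3, 2189 → November 3, 2190: 365 days.
November 2190: 30 − 3 = 27 days remain.
Then December (31), January (31), February 2191 (28), March (31), April (30): 31 + 31 + 28 + 31 + 30 = 151 days.
May 1–2, 2191: 2 days.
Residual: 180 days.
Total: 545 days.
545 mod 7 = 6, so 6 days after Tuesday is Monday.

Monday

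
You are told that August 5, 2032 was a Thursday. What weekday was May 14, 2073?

Day-of-year of August 5, 2032: 218.
Day-of-year of May 14, 2073: 134.
2032 has 366 days, so 366 − 218 = 148 days remain in 2032.
Full years 2033–2072: 30 common + 10 leap = 30×365 + 10×366 = 14610 days.
Total: 148 + 14610 + 134 = 14892 days.
14892 mod 7 = 3, so 3 days after Thursday is Sunday.

Sunday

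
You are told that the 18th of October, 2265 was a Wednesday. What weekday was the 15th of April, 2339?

Saturday

Day-of-year of October 18, 2265: 291.
Day-of-year of April 15, 2339: 105.
2265 has 365 days, so 365 − 291 = 74 days remain in 2265.
Full years 2266–2338: 56 common + 17 leap = 56×365 + 17×366 = 26662 days.
Total: 74 + 26662 + 105 = 26841 days.
26841 mod 7 = 3, so 3 days after Wednesday is Saturday.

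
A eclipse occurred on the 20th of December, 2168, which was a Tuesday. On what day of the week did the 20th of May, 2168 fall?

Friday

Count forward from the earlier date (May 20, 2168) to the later (December 20, 2168):
May 2168: 31 − 20 = 11 days remain.
Then June (30), July (31), August (31), September (30), October (31), November (30): 30 + 31 + 31 + 30 + 31 + 30 = 183 days.
December 1–20, 2168: 20 days.
Total: 11 + 183 + 20 = 214 days.
214 mod 7 = 4, so 4 days before Tuesday is Friday.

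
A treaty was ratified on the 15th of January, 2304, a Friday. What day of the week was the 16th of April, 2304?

January 2304: 31 − 15 = 16 days remain.
Then February 2304 (29), March (31): 29 + 31 = 60 days.
April 1–16, 2304: 16 days.
Total: 16 + 60 + 16 = 92 days.
92 mod 7 = 1, so 1 day after Friday is Saturday.

Saturday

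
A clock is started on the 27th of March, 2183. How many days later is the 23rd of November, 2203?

Day-of-year of March 27, 2183: 86.
Day-of-year of November 23, 2203: 327.
2183 has 365 days, so 365 − 86 = 279 days remain in 2183.
Full years 2184–2202: 15 common + 4 leap = 15×365 + 4×366 = 6939 days.
Total: 279 + 6939 + 327 = 7545 days.

7545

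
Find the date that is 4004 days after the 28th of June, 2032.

the 15th of June, 2043

Count 4004 days after June 28, 2032:
From June 28, 2032 to June 28, 2042: 10 years, of which 2 contain a Feb 29 — 8×365 + 2×366 = 3652 days.
June 2042: 30 − 28 = 2 days remain.
Then 11 full months totalling 335 days.
June 1–15, 2043: 15 days.
Residual: 352 days.
Total: 4004 days.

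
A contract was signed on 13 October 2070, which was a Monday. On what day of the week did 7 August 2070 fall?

Thursday

Count forward from the earlier date (August 7, 2070) to the later (October 13, 2070):
August 2070: 31 − 7 = 24 days remain.
Then September (30): 30 days.
October 1–13, 2070: 13 days.
Total: 24 + 30 + 13 = 67 days.
67 mod 7 = 4, so 4 days before Monday is Thursday.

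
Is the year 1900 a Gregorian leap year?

1900 is not a leap year (divisible by 100 but not 400).

No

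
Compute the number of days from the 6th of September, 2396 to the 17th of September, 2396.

Within September 2396: 17 − 6 = 11 days.

11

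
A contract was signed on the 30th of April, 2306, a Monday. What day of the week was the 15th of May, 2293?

Count forward from the earlier date (May 15, 2293) to the later (April 30, 2306):
Day-of-year of May 15, 2293: 135.
Day-of-year of April 30, 2306: 120.
2293 has 365 days, so 365 − 135 = 230 days remain in 2293.
Full years 2294–2305: 10 common + 2 leap = 10×365 + 2×366 = 4382 days.
Total: 230 + 4382 + 120 = 4732 days.
4732 is a multiple of 7, so the 15th of May, 2293 falls on the same weekday: Monday.

Monday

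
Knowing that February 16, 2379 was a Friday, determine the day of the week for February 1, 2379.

Thursday

Count forward from the earlier date (February 1, 2379) to the later (February 16, 2379):
Within February 2379: 16 − 1 = 15 days.
15 mod 7 = 1, so 1 day before Friday is Thursday.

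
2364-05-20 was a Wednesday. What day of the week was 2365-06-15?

Tuesday

Day-of-year of May 20, 2364: 141.
Day-of-year of June 15, 2365: 166.
2364 has 366 days, so 366 − 141 = 225 days remain in 2364.
Total: 225 + 166 = 391 days.
391 mod 7 = 6, so 6 days after Wednesday is Tuesday.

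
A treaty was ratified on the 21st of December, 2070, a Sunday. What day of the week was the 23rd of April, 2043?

Thursday

Count forward from the earlier date (April 23, 2043) to the later (December 21, 2070):
Day-of-year of April 23, 2043: 113.
Day-of-year of December 21, 2070: 355.
2043 has 365 days, so 365 − 113 = 252 days remain in 2043.
Full years 2044–2069: 19 common + 7 leap = 19×365 + 7×366 = 9497 days.
Total: 252 + 9497 + 355 = 10104 days.
10104 mod 7 = 3, so 3 days before Sunday is Thursday.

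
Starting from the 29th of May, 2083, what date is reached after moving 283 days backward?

the 19th of August, 2082

Count 283 days before May 29, 2083:
August 2082: 31 − 19 = 12 days remain.
Then September (30), October (31), November (30), December (31), January (31), February 2083 (28), March (31), April (30): 30 + 31 + 30 + 31 + 31 + 28 + 31 + 30 = 242 days.
May 1–29, 2083: 29 days.
Total: 12 + 242 + 29 = 283 days.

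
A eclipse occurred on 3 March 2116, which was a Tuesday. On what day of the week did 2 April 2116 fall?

March 2116: 31 − 3 = 28 days remain.
April 1–2, 2116: 2 days.
Total: 28 + 2 = 30 days.
30 mod 7 = 2, so 2 days after Tuesday is Thursday.

Thursday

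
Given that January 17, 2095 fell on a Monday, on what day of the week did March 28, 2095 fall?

January 2095: 31 − 17 = 14 days remain.
Then February 2095 (28): 28 days.
March 1–28, 2095: 28 days.
Total: 14 + 28 + 28 = 70 days.
70 is a multiple of 7, so March 28, 2095 falls on the same weekday: Monday.

Monday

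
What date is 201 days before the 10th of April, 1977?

the 21st of September, 1976

Count 201 days before April 10, 1977:
September 1976: 30 − 21 = 9 days remain.
Then October (31), November (30), December (31), January (31), February 1977 (28), March (31): 31 + 30 + 31 + 31 + 28 + 31 = 182 days.
April 1–10, 1977: 10 days.
Total: 9 + 182 + 10 = 201 days.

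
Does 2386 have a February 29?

No

2386 is not a leap year.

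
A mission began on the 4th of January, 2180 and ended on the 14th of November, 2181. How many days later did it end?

January 2180: 31 − 4 = 27 days remain.
Then 21 full months totalling 639 days.
November 1–14, 2181: 14 days.
Total: 27 + 639 + 14 = 680 days.

680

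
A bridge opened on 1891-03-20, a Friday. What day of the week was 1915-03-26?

Friday

Day-of-year of March 20, 1891: 79.
Day-of-year of March 26, 1915: 85.
1891 has 365 days, so 365 − 79 = 286 days remain in 1891.
Full years 1892–1914: 18 common + 5 leap = 18×365 + 5×366 = 8400 days.
Total: 286 + 8400 + 85 = 8771 days.
8771 is a multiple of 7, so 1915-03-26 falls on the same weekday: Friday.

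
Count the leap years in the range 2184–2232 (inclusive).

Years divisible by 4: 2184, 2188, …, 2232 — 13 in all.
Of these, 2200 is divisible by 100 but not 400, so not leap.
Leap years: 13 − 1 = 12.

12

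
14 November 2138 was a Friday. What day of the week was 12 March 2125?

Count forward from the earlier date (March 12, 2125) to the later (November 14, 2138):
From March 12, 2125 to March 12, 2138: 13 years, of which 3 contain a Feb 29 — 10×365 + 3×366 = 4748 days.
March 2138: 31 − 12 = 19 days remain.
Then April (30), May (31), June (30), July (31), August (31), September (30), October (31): 30 + 31 + 30 + 31 + 31 + 30 + 31 = 214 days.
November 1–14, 2138: 14 days.
Residual: 247 days.
Total: 4995 days.
4995 mod 7 = 4, so 4 days before Friday is Monday.

Monday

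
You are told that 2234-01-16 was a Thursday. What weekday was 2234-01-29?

Wednesday

Within January 2234: 29 − 16 = 13 days.
13 mod 7 = 6, so 6 days after Thursday is Wednesday.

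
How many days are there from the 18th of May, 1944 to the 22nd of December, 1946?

Day-of-year of May 18, 1944: 139.
Day-of-year of December 22, 1946: 356.
1944 has 366 days, so 366 − 139 = 227 days remain in 1944.
Full years: 1945: 365. Sum = 365.
Total: 227 + 365 + 356 = 948 days.

948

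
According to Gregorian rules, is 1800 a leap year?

1800 is not a leap year (divisible by 100 but not 400).

No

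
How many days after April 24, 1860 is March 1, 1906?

16746

Day-of-year of April 24, 1860: 115.
Day-of-year of March 1, 1906: 60.
1860 has 366 days, so 366 − 115 = 251 days remain in 1860.
Full years 1861–1905: 35 common + 10 leap = 35×365 + 10×366 = 16435 days.
Total: 251 + 16435 + 60 = 16746 days.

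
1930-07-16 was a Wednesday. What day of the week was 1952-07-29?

From July 16, 1930 to July 16, 1952: 22 years, of which 6 contain a Feb 29 — 16×365 + 6×366 = 8036 days.
Within July 1952: 29 − 16 = 13 days.
Total: 8049 days.
8049 mod 7 = 6, so 6 days after Wednesday is Tuesday.

Tuesday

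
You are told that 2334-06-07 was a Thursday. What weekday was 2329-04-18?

Thursday

Count forward from the earlier date (April 18, 2329) to the later (June 7, 2334):
Day-of-year of April 18, 2329: 108.
Day-of-year of June 7, 2334: 158.
2329 has 365 days, so 365 − 108 = 257 days remain in 2329.
Full years: 2330: 365; 2331: 365; 2332: 366; 2333: 365. Sum = 1461.
Total: 257 + 1461 + 158 = 1876 days.
1876 is a multiple of 7, so 2329-04-18 falls on the same weekday: Thursday.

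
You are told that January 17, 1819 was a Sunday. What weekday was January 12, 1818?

Count forward from the earlier date (January 12, 1818) to the later (January 17, 1819):
Day-of-year of January 12, 1818: 12.
Day-of-year of January 17, 1819: 17.
1818 has 365 days, so 365 − 12 = 353 days remain in 1818.
Total: 353 + 17 = 370 days.
370 mod 7 = 6, so 6 days before Sunday is Monday.

Monday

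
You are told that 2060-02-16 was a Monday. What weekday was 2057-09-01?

Saturday

Count forward from the earlier date (September 1, 2057) to the later (February 16, 2060):
Day-of-year of September 1, 2057: 244.
Day-of-year of February 16, 2060: 47.
2057 has 365 days, so 365 − 244 = 121 days remain in 2057.
Full years: 2058: 365; 2059: 365. Sum = 730.
Total: 121 + 730 + 47 = 898 days.
898 mod 7 = 2, so 2 days before Monday is Saturday.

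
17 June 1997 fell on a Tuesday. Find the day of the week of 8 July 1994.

Count forward from the earlier date (July 8, 1994) to the later (June 17, 1997):
Day-of-year of July 8, 1994: 189.
Day-of-year of June 17, 1997: 168.
1994 has 365 days, so 365 − 189 = 176 days remain in 1994.
Full years: 1995: 365; 1996: 366. Sum = 731.
Total: 176 + 731 + 168 = 1075 days.
1075 mod 7 = 4, so 4 days before Tuesday is Friday.

Friday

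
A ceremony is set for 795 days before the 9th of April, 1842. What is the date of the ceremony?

the 4th of February, 1840

Count 795 days before April 9, 1842:
Day-of-year of February 4, 1840: 35.
Day-of-year of April 9, 1842: 99.
1840 has 366 days, so 366 − 35 = 331 days remain in 1840.
Full years: 1841: 365. Sum = 365.
Total: 331 + 365 + 99 = 795 days.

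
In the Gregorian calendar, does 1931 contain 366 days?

1931 is not a leap year.

No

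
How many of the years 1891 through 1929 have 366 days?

9

Years divisible by 4 in [1891, 1929]: 1892, 1896, 1900, 1904, 1908, 1912, 1916, 1920, 1924, 1928.
Of these, 1900 is divisible by 100 but not 400, so not leap.
Leap years: 10 − 1 = 9.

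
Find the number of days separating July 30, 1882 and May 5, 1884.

July 1882: 31 − 30 = 1 day remains.
Then 21 full months totalling 639 days.
May 1–5, 1884: 5 days.
Total: 1 + 639 + 5 = 645 days.

645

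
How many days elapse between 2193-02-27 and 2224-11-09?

11577

From February 27, 2193 to February 27, 2224: 31 years, of which 6 contain a Feb 29 — 25×365 + 6×366 = 11321 days.
(2200 is not a leap year (divisible by 100 but not 400).)
February 2224: 29 − 27 = 2 days remain (2224 is a leap year, so February has 29 days).
Then March (31), April (30), May (31), June (30), July (31), August (31), September (30), October (31): 31 + 30 + 31 + 30 + 31 + 31 + 30 + 31 = 245 days.
November 1–9, 2224: 9 days.
Residual: 256 days.
Total: 11577 days.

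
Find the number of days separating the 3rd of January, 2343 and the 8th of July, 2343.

January 2343: 31 − 3 = 28 days remain.
Then February 2343 (28), March (31), April (30), May (31), June (30): 28 + 31 + 30 + 31 + 30 = 150 days.
July 1–8, 2343: 8 days.
Total: 28 + 150 + 8 = 186 days.

186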